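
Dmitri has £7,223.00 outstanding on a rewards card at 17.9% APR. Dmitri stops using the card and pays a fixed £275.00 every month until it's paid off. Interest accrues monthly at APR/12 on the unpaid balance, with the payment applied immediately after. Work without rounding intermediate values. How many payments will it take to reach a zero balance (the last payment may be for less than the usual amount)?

Monthly rate r = 17.9%/12 = 1.49167% = 0.0149167.
Recurrence: B ← B·(1+r) − £275.00.
Month 1: interest £107.74; balance after payment £7,055.74.
Month 2: interest £105.25; balance after payment £6,885.99.
Closed form: n = −ln(1 − rB₀/P)/ln(1+r) = −ln(0.60821)/ln(1.01492) ≈ 33.583, so the balance reaches zero during payment 34.

34 payments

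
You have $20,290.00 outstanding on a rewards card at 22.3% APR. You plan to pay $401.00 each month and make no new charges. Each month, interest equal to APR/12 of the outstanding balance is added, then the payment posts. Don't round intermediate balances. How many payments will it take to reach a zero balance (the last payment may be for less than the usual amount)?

154 payments

Monthly rate r = 22.3%/12 = 1.85833% = 0.0185833.
Recurrence: B ← B·(1+r) − $401.00.
Month 1: interest $377.06; balance after payment $20,266.06.
Month 2: interest $376.61; balance after payment $20,241.67.
Closed form: n = −ln(1 − rB₀/P)/ln(1+r) = −ln(0.059711)/ln(1.01858) ≈ 153.059, so the balance reaches zero during payment 154.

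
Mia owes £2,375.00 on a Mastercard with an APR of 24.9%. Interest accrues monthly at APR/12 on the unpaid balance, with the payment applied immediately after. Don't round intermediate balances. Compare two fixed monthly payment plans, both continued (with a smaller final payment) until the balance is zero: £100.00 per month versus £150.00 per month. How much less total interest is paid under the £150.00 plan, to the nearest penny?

£396.13

Monthly rate r = 24.9%/12 = 2.075% = 0.02075.
At £100.00/mo: n = ⌈−ln(1 − rB₀/P)/ln(1+r)⌉ = 34 payments (last £5.57); total interest = total paid − £2,375.00 = £930.57.
At £150.00/mo: 20 payments (last £59.44); total interest £534.44.
Interest saved = £930.57 − £534.44 = £396.13.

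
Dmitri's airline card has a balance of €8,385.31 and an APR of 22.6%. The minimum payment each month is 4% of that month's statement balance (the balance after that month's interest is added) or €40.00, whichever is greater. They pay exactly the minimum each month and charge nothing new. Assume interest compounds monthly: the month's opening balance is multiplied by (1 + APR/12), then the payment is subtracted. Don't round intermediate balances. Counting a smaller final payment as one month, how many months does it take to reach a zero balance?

Monthly rate r = 22.6%/12 = 1.88333% = 0.0188333.
While 4% of the post-interest balance exceeds €40.00, each month B ← (B·(1+r))·(1 − 0.04), i.e. B shrinks by the factor (1+r)·0.96 = 0.97808.
This holds for months 1–97. Entering month 98 the balance is €976.86; 4% of the post-interest balance is now below €40.00, so the flat €40.00 minimum applies from here.
From month 98 a fixed €40.00 at rate r clears €976.86 in 34 more payments. Total: 97 + 34 = 131 months.

131 months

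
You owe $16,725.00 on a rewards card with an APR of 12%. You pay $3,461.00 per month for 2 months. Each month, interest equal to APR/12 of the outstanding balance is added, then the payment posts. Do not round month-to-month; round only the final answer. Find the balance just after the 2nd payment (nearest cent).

Monthly rate r = 12%/12 = 1% = 0.01.
Each month: B ← B·(1+r) − $3,461.00.
Month 1: interest $167.25; balance after payment $13,431.25.
Month 2: interest $134.31; balance after payment $10,104.56.

$10,104.56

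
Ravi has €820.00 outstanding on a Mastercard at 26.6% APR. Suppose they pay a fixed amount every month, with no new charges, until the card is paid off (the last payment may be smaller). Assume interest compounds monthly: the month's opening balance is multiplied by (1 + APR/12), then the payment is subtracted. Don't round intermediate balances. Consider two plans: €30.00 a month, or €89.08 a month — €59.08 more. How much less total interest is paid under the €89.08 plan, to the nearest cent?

€346.67

Monthly rate r = 26.6%/12 = 2.21667% = 0.0221667.
At €30.00/mo: n = ⌈−ln(1 − rB₀/P)/ln(1+r)⌉ = 43 payments (last €14.16); total interest = total paid − €820.00 = €454.16.
At €89.08/mo: 11 payments (last €36.69); total interest €107.49.
Interest saved = €454.16 − €107.49 = €346.67.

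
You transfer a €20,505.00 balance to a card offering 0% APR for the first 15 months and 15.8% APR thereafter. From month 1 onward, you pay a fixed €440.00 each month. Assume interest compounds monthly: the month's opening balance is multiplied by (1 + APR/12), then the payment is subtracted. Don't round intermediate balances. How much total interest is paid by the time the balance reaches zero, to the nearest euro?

Promo months 1–15 at r₀ = 0%/12 = 0; months 16+ at r₁ = 15.8%/12 = 0.0131667.
After month 15 (no interest yet): B = €20,505.00 − 15·€440.00 = €13,905.00.
Then at r₁ with €440.00/mo: n₂ = −ln(1 − r₁·B/P)/ln(1+r₁) ≈ 41.13 → 42 more payments.
Total paid = 56·€440.00 + €57.83 = €24,697.83; interest = €24,697.83 − €20,505.00 = €4,192.83.

€4,193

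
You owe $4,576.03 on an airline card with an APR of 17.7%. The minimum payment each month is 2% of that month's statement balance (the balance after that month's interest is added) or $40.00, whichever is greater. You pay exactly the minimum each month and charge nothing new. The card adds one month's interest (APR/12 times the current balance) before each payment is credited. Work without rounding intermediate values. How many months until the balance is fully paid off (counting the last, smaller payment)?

241 months

Monthly rate r = 17.7%/12 = 1.475% = 0.01475.
While 2% of the post-interest balance exceeds $40.00, each month B ← (B·(1+r))·(1 − 0.02), i.e. B shrinks by the factor (1+r)·0.98 = 0.99445.
This holds for months 1–152. Entering month 153 the balance is $1,965.30; 2% of the post-interest balance is now below $40.00, so the flat $40.00 minimum applies from here.
From month 153 a fixed $40.00 at rate r clears $1,965.30 in 89 more payments. Total: 152 + 89 = 241 months.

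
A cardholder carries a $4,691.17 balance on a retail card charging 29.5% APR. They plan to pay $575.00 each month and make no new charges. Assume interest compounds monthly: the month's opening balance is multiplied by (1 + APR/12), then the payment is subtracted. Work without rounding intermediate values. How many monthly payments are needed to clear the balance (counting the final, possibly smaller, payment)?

Monthly rate r = 29.5%/12 = 2.45833% = 0.0245833.
Recurrence: B ← B·(1+r) − $575.00.
Month 1: interest $115.32; balance after payment $4,231.49.
Month 2: interest $104.02; balance after payment $3,760.52.
Closed form: n = −ln(1 − rB₀/P)/ln(1+r) = −ln(0.79944)/ln(1.02458) ≈ 9.217, so the balance reaches zero during payment 10.

10 months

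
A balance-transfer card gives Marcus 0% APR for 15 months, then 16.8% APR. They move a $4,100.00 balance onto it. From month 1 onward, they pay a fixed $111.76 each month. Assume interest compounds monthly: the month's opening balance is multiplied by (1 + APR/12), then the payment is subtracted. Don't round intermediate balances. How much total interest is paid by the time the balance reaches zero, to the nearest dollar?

$485

Promo months 1–15 at r₀ = 0%/12 = 0; months 16+ at r₁ = 16.8%/12 = 0.014.
After month 15 (no interest yet): B = $4,100.00 − 15·$111.76 = $2,423.60.
Then at r₁ with $111.76/mo: n₂ = −ln(1 − r₁·B/P)/ln(1+r₁) ≈ 26.03 → 27 more payments.
Total paid = 41·$111.76 + $2.88 = $4,585.04; interest = $4,585.04 − $4,100.00 = $485.04.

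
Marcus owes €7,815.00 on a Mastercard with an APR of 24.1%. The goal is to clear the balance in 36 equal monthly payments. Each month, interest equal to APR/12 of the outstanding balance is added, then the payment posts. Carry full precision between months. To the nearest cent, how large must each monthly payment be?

€307.02

Monthly rate r = 24.1%/12 = 2.00833% = 0.0200833.
Level-payment amortization: P = B₀·r / (1 − (1+r)^(−n)) = 7815.00·0.0200833 / (1 − 1.02008^(−36)).
Denominator 1 − (1+r)^(−36) = 0.511216505.
P = 156.951 / 0.511216505 ≈ 307.02.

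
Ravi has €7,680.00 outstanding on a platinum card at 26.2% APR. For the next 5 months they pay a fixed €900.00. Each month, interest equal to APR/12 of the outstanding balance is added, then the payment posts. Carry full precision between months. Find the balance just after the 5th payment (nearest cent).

€3,854.98

Monthly rate r = 26.2%/12 = 2.18333% = 0.0218333.
Each month: B ← B·(1+r) − €900.00.
Month 1: interest €167.68; balance after payment €6,947.68.
Month 2: interest €151.69; balance after payment €6,199.37.
Month 3: interest €135.35; balance after payment €5,434.72.
Month 4: interest €118.66; balance after payment €4,653.38.
Month 5: interest €101.60; balance after payment €3,854.98.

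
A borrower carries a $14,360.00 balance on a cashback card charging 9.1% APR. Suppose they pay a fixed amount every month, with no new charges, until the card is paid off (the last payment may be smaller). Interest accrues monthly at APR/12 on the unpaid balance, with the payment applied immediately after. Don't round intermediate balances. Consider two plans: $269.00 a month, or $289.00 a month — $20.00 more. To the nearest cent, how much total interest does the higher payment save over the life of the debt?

Monthly rate r = 9.1%/12 = 0.758333% = 0.00758333.
At $269.00/mo: n = ⌈−ln(1 − rB₀/P)/ln(1+r)⌉ = 69 payments (last $184.33); total interest = total paid − $14,360.00 = $4,116.33.
At $289.00/mo: 63 payments (last $172.52); total interest $3,730.52.
Interest saved = $4,116.33 − $3,730.52 = $385.81.

$385.81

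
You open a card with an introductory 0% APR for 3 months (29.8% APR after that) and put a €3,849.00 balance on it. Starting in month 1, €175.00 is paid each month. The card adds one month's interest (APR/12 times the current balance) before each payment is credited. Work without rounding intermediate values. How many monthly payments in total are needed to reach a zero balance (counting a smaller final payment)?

30 months

Promo months 1–3 at r₀ = 0%/12 = 0; months 4+ at r₁ = 29.8%/12 = 0.0248333.
After month 3 (no interest yet): B = €3,849.00 − 3·€175.00 = €3,324.00.
Then at r₁ with €175.00/mo: n₂ = −ln(1 − r₁·B/P)/ln(1+r₁) ≈ 26.01 → 27 more payments.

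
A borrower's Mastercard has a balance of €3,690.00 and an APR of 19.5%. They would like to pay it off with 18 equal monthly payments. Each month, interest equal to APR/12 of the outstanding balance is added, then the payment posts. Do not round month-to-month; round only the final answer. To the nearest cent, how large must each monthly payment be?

Monthly rate r = 19.5%/12 = 1.625% = 0.01625.
Level-payment amortization: P = B₀·r / (1 − (1+r)^(−n)) = 3690.00·0.01625 / (1 − 1.01625^(−18)).
Denominator 1 − (1+r)^(−18) = 0.251847821.
P = 59.9625 / 0.251847821 ≈ 238.09.

€238.09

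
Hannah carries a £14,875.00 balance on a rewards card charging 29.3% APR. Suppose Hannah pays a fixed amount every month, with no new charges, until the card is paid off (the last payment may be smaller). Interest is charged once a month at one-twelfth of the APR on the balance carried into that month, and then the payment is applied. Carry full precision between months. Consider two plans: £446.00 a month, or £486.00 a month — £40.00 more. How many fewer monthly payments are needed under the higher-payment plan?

Monthly rate r = 29.3%/12 = 2.44167% = 0.0244167.
At £446.00/mo: n = ⌈−ln(1 − rB₀/P)/ln(1+r)⌉ = 70 payments (last £358.69); total interest = total paid − £14,875.00 = £16,257.69.
At £486.00/mo: 58 payments (last £12.31); total interest £12,839.31.
Payments saved = 70 − 58 = 12.

12 fewer payments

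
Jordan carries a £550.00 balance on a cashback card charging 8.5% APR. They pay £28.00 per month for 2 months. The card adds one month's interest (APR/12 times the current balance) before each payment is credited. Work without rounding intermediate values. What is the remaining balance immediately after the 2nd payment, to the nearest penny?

£501.62

Monthly rate r = 8.5%/12 = 0.708333% = 0.00708333.
Each month: B ← B·(1+r) − £28.00.
Month 1: interest £3.90; balance after payment £525.90.
Month 2: interest £3.73; balance after payment £501.62.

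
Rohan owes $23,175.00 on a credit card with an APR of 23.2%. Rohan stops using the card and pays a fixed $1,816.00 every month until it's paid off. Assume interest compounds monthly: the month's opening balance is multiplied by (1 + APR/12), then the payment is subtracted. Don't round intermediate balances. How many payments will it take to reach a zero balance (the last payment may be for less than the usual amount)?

15 months

Monthly rate r = 23.2%/12 = 1.93333% = 0.0193333.
Recurrence: B ← B·(1+r) − $1,816.00.
Month 1: interest $448.05; balance after payment $21,807.05.
Month 2: interest $421.60; balance after payment $20,412.65.
Closed form: n = −ln(1 − rB₀/P)/ln(1+r) = −ln(0.75328)/ln(1.01933) ≈ 14.796, so the balance reaches zero during payment 15.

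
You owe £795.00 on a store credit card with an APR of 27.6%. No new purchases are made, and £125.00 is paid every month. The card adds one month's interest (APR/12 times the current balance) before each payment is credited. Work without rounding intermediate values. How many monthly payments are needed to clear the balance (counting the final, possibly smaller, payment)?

7 months

Monthly rate r = 27.6%/12 = 2.3% = 0.023.
Recurrence: B ← B·(1+r) − £125.00.
Month 1: interest £18.29; balance after payment £688.28.
Month 2: interest £15.83; balance after payment £579.12.
Closed form: n = −ln(1 − rB₀/P)/ln(1+r) = −ln(0.85372)/ln(1.023) ≈ 6.955, so the balance reaches zero during payment 7.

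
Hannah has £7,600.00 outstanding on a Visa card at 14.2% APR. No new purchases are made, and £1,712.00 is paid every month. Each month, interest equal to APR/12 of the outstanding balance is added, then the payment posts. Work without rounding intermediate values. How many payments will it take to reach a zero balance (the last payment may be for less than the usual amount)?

Monthly rate r = 14.2%/12 = 1.18333% = 0.0118333.
Recurrence: B ← B·(1+r) − £1,712.00.
Month 1: interest £89.93; balance after payment £5,977.93.
Month 2: interest £70.74; balance after payment £4,336.67.
Month 3: interest £51.32; balance after payment £2,675.99.
Month 4: interest £31.67; balance after payment £995.66.
Month 5: interest £11.78; balance after payment £0.00.

5 payments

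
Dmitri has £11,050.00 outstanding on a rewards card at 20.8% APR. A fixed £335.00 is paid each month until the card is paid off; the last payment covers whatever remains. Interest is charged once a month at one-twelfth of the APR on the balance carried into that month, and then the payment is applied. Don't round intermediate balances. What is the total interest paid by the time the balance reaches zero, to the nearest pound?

Monthly rate r = 20.8%/12 = 1.73333% = 0.0173333.
Payoff takes n = ⌈−ln(1 − rB₀/P)/ln(1+r)⌉ = ⌈49.347⌉ = 50 payments; the last is £117.06.
Total paid = 49·£335.00 + £117.06 = £16,532.06.
Total interest = total paid − principal = £16,532.06 − £11,050.00 = £5,482.06.

£5,482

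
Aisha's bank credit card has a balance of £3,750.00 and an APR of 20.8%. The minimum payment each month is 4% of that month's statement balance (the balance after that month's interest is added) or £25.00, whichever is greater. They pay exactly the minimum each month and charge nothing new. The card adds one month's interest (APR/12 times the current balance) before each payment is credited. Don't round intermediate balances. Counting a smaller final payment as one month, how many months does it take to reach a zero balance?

Monthly rate r = 20.8%/12 = 1.73333% = 0.0173333.
While 4% of the post-interest balance exceeds £25.00, each month B ← (B·(1+r))·(1 − 0.04), i.e. B shrinks by the factor (1+r)·0.96 = 0.97664.
This holds for months 1–77. Entering month 78 the balance is £607.56; 4% of the post-interest balance is now below £25.00, so the flat £25.00 minimum applies from here.
From month 78 a fixed £25.00 at rate r clears £607.56 in 32 more payments. Total: 77 + 32 = 109 months.

109 months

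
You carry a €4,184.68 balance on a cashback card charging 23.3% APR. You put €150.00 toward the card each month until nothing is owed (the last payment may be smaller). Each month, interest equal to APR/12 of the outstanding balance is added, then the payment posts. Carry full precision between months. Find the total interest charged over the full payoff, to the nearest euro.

€1,901

Monthly rate r = 23.3%/12 = 1.94167% = 0.0194167.
Payoff takes n = ⌈−ln(1 − rB₀/P)/ln(1+r)⌉ = ⌈40.571⌉ = 41 payments; the last is €85.94.
Total paid = 40·€150.00 + €85.94 = €6,085.94.
Total interest = total paid − principal = €6,085.94 − €4,184.68 = €1,901.26.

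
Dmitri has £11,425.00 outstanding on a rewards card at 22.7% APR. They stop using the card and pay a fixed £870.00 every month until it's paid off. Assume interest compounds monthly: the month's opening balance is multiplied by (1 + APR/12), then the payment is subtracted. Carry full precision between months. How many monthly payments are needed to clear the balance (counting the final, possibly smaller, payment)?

Monthly rate r = 22.7%/12 = 1.89167% = 0.0189167.
Recurrence: B ← B·(1+r) − £870.00.
Month 1: interest £216.12; balance after payment £10,771.12.
Month 2: interest £203.75; balance after payment £10,104.88.
Closed form: n = −ln(1 − rB₀/P)/ln(1+r) = −ln(0.75158)/ln(1.01892) ≈ 15.239, so the balance reaches zero during payment 16.

16 months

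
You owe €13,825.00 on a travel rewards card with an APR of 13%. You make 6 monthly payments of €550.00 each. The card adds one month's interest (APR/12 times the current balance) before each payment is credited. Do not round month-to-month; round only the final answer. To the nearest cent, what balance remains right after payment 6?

€11,357.64

Monthly rate r = 13%/12 = 1.08333% = 0.0108333.
Each month: B ← B·(1+r) − €550.00.
Month 1: interest €149.77; balance after payment €13,424.77.
Month 2: interest €145.44; balance after payment €13,020.21.
Month 3: interest €141.05; balance after payment €12,611.26.
Month 4: interest €136.62; balance after payment €12,197.88.
Month 5: interest €132.14; balance after payment €11,780.02.
Month 6: interest €127.62; balance after payment €11,357.64.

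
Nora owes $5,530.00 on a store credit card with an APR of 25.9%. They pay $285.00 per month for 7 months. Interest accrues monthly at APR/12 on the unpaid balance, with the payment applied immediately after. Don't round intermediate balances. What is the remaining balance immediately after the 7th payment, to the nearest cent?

$4,292.65

Monthly rate r = 25.9%/12 = 2.15833% = 0.0215833.
Each month: B ← B·(1+r) − $285.00.
Month 1: interest $119.36; balance after payment $5,364.36.
Month 2: interest $115.78; balance after payment $5,195.14.
Month 3: interest $112.13; balance after payment $5,022.26.
Month 4: interest $108.40; balance after payment $4,845.66.
Month 5: interest $104.59; balance after payment $4,665.25.
Month 6: interest $100.69; balance after payment $4,480.94.
Month 7: interest $96.71; balance after payment $4,292.65.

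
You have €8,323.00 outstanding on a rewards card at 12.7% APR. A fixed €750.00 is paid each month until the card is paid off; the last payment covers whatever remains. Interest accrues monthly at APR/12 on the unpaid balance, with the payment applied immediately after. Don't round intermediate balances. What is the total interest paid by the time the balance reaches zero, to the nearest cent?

€577.97

Monthly rate r = 12.7%/12 = 1.05833% = 0.0105833.
Payoff takes n = ⌈−ln(1 − rB₀/P)/ln(1+r)⌉ = ⌈11.867⌉ = 12 payments; the last is €650.97.
Total paid = 11·€750.00 + €650.97 = €8,900.97.
Total interest = total paid − principal = €8,900.97 − €8,323.00 = €577.97.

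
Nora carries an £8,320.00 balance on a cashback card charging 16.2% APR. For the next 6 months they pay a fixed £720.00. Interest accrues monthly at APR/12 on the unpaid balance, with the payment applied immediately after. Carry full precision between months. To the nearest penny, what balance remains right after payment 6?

Monthly rate r = 16.2%/12 = 1.35% = 0.0135.
Each month: B ← B·(1+r) − £720.00.
Month 1: interest £112.32; balance after payment £7,712.32.
Month 2: interest £104.12; balance after payment £7,096.44.
Month 3: interest £95.80; balance after payment £6,472.24.
Month 4: interest £87.38; balance after payment £5,839.61.
Month 5: interest £78.83; balance after payment £5,198.45.
Month 6: interest £70.18; balance after payment £4,548.63.

£4,548.63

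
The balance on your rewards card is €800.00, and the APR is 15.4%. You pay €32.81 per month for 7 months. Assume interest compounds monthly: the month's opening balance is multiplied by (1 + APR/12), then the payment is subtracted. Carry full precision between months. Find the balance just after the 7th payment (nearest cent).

€635.99

Monthly rate r = 15.4%/12 = 1.28333% = 0.0128333.
Each month: B ← B·(1+r) − €32.81.
Month 1: interest €10.27; balance after payment €777.46.
Month 2: interest €9.98; balance after payment €754.62.
Month 3: interest €9.68; balance after payment €731.50.
Month 4: interest €9.39; balance after payment €708.08.
Month 5: interest €9.09; balance after payment €684.35.
Month 6: interest €8.78; balance after payment €660.33.
Month 7: interest €8.47; balance after payment €635.99.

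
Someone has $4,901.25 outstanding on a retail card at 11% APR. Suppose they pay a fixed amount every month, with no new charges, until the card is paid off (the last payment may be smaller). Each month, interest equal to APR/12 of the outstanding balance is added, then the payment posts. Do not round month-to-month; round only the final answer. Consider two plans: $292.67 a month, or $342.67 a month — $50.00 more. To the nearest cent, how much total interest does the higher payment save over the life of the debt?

Monthly rate r = 11%/12 = 0.916667% = 0.00916667.
At $292.67/mo: n = ⌈−ln(1 − rB₀/P)/ln(1+r)⌉ = 19 payments (last $77.56); total interest = total paid − $4,901.25 = $444.37.
At $342.67/mo: 16 payments (last $138.10); total interest $376.90.
Interest saved = $444.37 − $376.90 = $67.47.

$67.47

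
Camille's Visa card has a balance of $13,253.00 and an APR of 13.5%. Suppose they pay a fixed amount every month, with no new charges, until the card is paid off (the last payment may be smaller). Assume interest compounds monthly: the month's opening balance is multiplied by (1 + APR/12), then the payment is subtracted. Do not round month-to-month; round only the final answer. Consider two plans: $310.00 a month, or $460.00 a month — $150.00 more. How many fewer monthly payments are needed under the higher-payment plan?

23 fewer payments

Monthly rate r = 13.5%/12 = 1.125% = 0.01125.
At $310.00/mo: n = ⌈−ln(1 − rB₀/P)/ln(1+r)⌉ = 59 payments (last $191.86); total interest = total paid − $13,253.00 = $4,918.86.
At $460.00/mo: 36 payments (last $7.92); total interest $2,854.92.
Payments saved = 59 − 36 = 23.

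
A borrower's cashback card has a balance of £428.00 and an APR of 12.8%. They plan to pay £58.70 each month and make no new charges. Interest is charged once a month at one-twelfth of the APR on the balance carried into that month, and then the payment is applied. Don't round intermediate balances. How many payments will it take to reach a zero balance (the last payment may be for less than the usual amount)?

8 months

Monthly rate r = 12.8%/12 = 1.06667% = 0.0106667.
Recurrence: B ← B·(1+r) − £58.70.
Month 1: interest £4.57; balance after payment £373.87.
Month 2: interest £3.99; balance after payment £319.15.
Closed form: n = −ln(1 − rB₀/P)/ln(1+r) = −ln(0.92223)/ln(1.01067) ≈ 7.631, so the balance reaches zero during payment 8.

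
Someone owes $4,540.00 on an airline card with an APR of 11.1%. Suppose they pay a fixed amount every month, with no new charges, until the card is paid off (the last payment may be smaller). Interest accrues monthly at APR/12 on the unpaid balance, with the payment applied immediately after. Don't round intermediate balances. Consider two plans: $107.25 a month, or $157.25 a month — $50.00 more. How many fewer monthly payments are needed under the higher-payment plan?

20 fewer payments

Monthly rate r = 11.1%/12 = 0.925% = 0.00925.
At $107.25/mo: n = ⌈−ln(1 − rB₀/P)/ln(1+r)⌉ = 54 payments (last $103.26); total interest = total paid − $4,540.00 = $1,247.51.
At $157.25/mo: 34 payments (last $117.01); total interest $766.26.
Payments saved = 54 − 34 = 20.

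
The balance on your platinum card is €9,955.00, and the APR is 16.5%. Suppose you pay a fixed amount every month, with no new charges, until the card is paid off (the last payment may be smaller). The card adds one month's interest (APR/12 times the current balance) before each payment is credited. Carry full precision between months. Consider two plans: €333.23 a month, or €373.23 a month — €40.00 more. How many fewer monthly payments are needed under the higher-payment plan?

5 fewer payments

Monthly rate r = 16.5%/12 = 1.375% = 0.01375.
At €333.23/mo: n = ⌈−ln(1 − rB₀/P)/ln(1+r)⌉ = 39 payments (last €244.46); total interest = total paid − €9,955.00 = €2,952.20.
At €373.23/mo: 34 payments (last €170.83); total interest €2,532.42.
Payments saved = 39 − 34 = 5.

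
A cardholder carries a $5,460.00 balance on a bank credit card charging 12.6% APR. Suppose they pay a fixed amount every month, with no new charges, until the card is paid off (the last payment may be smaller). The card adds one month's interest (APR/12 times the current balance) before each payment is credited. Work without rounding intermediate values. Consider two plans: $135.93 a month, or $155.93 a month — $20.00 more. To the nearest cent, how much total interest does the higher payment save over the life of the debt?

Monthly rate r = 12.6%/12 = 1.05% = 0.0105.
At $135.93/mo: n = ⌈−ln(1 − rB₀/P)/ln(1+r)⌉ = 53 payments (last $60.23); total interest = total paid − $5,460.00 = $1,668.59.
At $155.93/mo: 44 payments (last $137.27); total interest $1,382.26.
Interest saved = $1,668.59 − $1,382.26 = $286.33.

$286.33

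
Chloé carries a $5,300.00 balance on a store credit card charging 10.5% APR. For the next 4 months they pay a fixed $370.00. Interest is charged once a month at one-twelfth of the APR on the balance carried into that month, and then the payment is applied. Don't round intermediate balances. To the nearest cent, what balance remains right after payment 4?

Monthly rate r = 10.5%/12 = 0.875% = 0.00875.
Each month: B ← B·(1+r) − $370.00.
Month 1: interest $46.38; balance after payment $4,976.38.
Month 2: interest $43.54; balance after payment $4,649.92.
Month 3: interest $40.69; balance after payment $4,320.61.
Month 4: interest $37.81; balance after payment $3,988.41.

$3,988.41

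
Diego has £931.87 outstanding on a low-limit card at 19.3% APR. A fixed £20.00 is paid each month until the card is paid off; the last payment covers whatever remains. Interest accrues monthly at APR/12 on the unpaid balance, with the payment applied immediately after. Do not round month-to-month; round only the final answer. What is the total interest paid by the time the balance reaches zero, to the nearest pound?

£803

Monthly rate r = 19.3%/12 = 1.60833% = 0.0160833.
Payoff takes n = ⌈−ln(1 − rB₀/P)/ln(1+r)⌉ = ⌈86.730⌉ = 87 payments; the last is £14.64.
Total paid = 86·£20.00 + £14.64 = £1,734.64.
Total interest = total paid − principal = £1,734.64 − £931.87 = £802.77.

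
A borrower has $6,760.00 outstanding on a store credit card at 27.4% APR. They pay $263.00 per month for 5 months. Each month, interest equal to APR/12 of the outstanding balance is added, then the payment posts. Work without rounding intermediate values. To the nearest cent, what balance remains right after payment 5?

$6,191.39

Monthly rate r = 27.4%/12 = 2.28333% = 0.0228333.
Each month: B ← B·(1+r) − $263.00.
Month 1: interest $154.35; balance after payment $6,651.35.
Month 2: interest $151.87; balance after payment $6,540.23.
Month 3: interest $149.34; balance after payment $6,426.56.
Month 4: interest $146.74; balance after payment $6,310.30.
Month 5: interest $144.09; balance after payment $6,191.39.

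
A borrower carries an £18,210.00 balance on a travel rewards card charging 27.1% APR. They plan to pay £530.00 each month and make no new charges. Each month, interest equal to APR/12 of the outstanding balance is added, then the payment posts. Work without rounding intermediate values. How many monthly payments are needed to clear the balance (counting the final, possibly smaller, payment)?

Monthly rate r = 27.1%/12 = 2.25833% = 0.0225833.
Recurrence: B ← B·(1+r) − £530.00.
Month 1: interest £411.24; balance after payment £18,091.24.
Month 2: interest £408.56; balance after payment £17,969.80.
Closed form: n = −ln(1 − rB₀/P)/ln(1+r) = −ln(0.22407)/ln(1.02258) ≈ 66.980, so the balance reaches zero during payment 67.

67 payments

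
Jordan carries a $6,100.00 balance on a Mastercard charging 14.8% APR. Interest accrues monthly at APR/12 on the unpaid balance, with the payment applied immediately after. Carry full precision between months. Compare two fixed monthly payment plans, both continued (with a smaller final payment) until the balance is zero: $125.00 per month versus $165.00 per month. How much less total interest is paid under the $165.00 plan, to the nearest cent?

Monthly rate r = 14.8%/12 = 1.23333% = 0.0123333.
At $125.00/mo: n = ⌈−ln(1 − rB₀/P)/ln(1+r)⌉ = 76 payments (last $16.67); total interest = total paid − $6,100.00 = $3,291.67.
At $165.00/mo: 50 payments (last $109.19); total interest $2,094.19.
Interest saved = $3,291.67 − $2,094.19 = $1,197.48.

$1,197.48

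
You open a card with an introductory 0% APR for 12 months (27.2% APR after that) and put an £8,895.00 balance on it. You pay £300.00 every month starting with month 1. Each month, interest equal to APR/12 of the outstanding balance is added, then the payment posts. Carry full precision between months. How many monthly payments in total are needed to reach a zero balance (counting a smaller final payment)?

Promo months 1–12 at r₀ = 0%/12 = 0; months 13+ at r₁ = 27.2%/12 = 0.0226667.
After month 12 (no interest yet): B = £8,895.00 − 12·£300.00 = £5,295.00.
Then at r₁ with £300.00/mo: n₂ = −ln(1 − r₁·B/P)/ln(1+r₁) ≈ 22.80 → 23 more payments.

35 payments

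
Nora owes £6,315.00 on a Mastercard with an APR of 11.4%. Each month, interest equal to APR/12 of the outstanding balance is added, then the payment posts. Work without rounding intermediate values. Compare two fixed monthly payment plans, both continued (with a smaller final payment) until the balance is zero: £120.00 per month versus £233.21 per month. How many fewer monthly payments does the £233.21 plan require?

42 fewer payments

Monthly rate r = 11.4%/12 = 0.95% = 0.0095.
At £120.00/mo: n = ⌈−ln(1 − rB₀/P)/ln(1+r)⌉ = 74 payments (last £35.60); total interest = total paid − £6,315.00 = £2,480.60.
At £233.21/mo: 32 payments (last £105.87); total interest £1,020.38.
Payments saved = 74 − 32 = 42.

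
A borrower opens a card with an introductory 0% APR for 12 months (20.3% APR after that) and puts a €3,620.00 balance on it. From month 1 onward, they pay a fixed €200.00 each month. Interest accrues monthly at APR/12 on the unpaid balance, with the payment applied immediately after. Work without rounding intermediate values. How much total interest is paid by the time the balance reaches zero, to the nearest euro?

Promo months 1–12 at r₀ = 0%/12 = 0; months 13+ at r₁ = 20.3%/12 = 0.0169167.
After month 12 (no interest yet): B = €3,620.00 − 12·€200.00 = €1,220.00.
Then at r₁ with €200.00/mo: n₂ = −ln(1 − r₁·B/P)/ln(1+r₁) ≈ 6.49 → 7 more payments.
Total paid = 18·€200.00 + €98.92 = €3,698.92; interest = €3,698.92 − €3,620.00 = €78.92.

€79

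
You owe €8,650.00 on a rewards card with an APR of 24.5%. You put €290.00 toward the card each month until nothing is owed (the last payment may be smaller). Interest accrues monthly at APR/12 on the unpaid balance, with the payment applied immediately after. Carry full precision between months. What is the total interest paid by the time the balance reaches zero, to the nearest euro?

€4,824

Monthly rate r = 24.5%/12 = 2.04167% = 0.0204167.
Payoff takes n = ⌈−ln(1 − rB₀/P)/ln(1+r)⌉ = ⌈46.460⌉ = 47 payments; the last is €134.00.
Total paid = 46·€290.00 + €134.00 = €13,474.00.
Total interest = total paid − principal = €13,474.00 − €8,650.00 = €4,824.00.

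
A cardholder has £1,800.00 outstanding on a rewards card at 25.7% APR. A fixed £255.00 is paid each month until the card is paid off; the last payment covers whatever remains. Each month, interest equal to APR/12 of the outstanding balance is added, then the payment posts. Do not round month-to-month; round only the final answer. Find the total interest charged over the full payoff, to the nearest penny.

Monthly rate r = 25.7%/12 = 2.14167% = 0.0214167.
Payoff takes n = ⌈−ln(1 − rB₀/P)/ln(1+r)⌉ = ⌈7.735⌉ = 8 payments; the last is £187.89.
Total paid = 7·£255.00 + £187.89 = £1,972.89.
Total interest = total paid − principal = £1,972.89 − £1,800.00 = £172.89.

£172.89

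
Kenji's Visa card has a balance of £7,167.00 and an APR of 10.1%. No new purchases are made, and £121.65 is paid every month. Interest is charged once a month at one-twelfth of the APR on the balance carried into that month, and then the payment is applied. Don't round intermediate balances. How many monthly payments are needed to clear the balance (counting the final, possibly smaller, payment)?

82 payments

Monthly rate r = 10.1%/12 = 0.841667% = 0.00841667.
Recurrence: B ← B·(1+r) − £121.65.
Month 1: interest £60.32; balance after payment £7,105.67.
Month 2: interest £59.81; balance after payment £7,043.83.
Closed form: n = −ln(1 − rB₀/P)/ln(1+r) = −ln(0.50413)/ln(1.00842) ≈ 81.718, so the balance reaches zero during payment 82.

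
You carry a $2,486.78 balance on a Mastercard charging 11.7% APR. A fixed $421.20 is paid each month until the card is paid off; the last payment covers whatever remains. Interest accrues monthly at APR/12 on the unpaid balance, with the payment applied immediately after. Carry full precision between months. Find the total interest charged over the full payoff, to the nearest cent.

Monthly rate r = 11.7%/12 = 0.975% = 0.00975.
Payoff takes n = ⌈−ln(1 − rB₀/P)/ln(1+r)⌉ = ⌈6.110⌉ = 7 payments; the last is $46.69.
Total paid = 6·$421.20 + $46.69 = $2,573.89.
Total interest = total paid − principal = $2,573.89 − $2,486.78 = $87.11.

$87.11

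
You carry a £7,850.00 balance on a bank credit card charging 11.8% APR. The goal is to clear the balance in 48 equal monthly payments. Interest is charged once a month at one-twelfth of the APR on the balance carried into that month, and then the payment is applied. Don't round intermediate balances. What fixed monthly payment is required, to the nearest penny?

Monthly rate r = 11.8%/12 = 0.983333% = 0.00983333.
Level-payment amortization: P = B₀·r / (1 − (1+r)^(−n)) = 7850.00·0.00983333 / (1 − 1.00983^(−48)).
Denominator 1 − (1+r)^(−48) = 0.374806724.
P = 77.1917 / 0.374806724 ≈ 205.95.

£205.95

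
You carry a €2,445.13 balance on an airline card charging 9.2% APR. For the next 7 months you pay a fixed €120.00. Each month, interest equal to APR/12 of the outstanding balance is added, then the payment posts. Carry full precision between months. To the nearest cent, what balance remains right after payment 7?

Monthly rate r = 9.2%/12 = 0.766667% = 0.00766667.
Each month: B ← B·(1+r) − €120.00.
Month 1: interest €18.75; balance after payment €2,343.88.
Month 2: interest €17.97; balance after payment €2,241.85.
Month 3: interest €17.19; balance after payment €2,139.03.
Month 4: interest €16.40; balance after payment €2,035.43.
Month 5: interest €15.60; balance after payment €1,931.04.
Month 6: interest €14.80; balance after payment €1,825.84.
Month 7: interest €14.00; balance after payment €1,719.84.

€1,719.84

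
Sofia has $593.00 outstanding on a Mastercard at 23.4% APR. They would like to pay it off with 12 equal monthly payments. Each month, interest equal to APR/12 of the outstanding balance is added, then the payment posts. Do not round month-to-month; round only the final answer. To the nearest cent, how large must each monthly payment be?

$55.90

Monthly rate r = 23.4%/12 = 1.95% = 0.0195.
Level-payment amortization: P = B₀·r / (1 − (1+r)^(−n)) = 593.00·0.0195 / (1 − 1.0195^(−12)).
Denominator 1 − (1+r)^(−12) = 0.206853817.
P = 11.5635 / 0.206853817 ≈ 55.90.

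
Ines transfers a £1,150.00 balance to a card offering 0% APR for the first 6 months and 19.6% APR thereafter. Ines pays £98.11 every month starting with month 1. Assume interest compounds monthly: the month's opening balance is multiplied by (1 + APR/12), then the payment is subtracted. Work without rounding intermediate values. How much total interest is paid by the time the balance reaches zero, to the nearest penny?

Promo months 1–6 at r₀ = 0%/12 = 0; months 7+ at r₁ = 19.6%/12 = 0.0163333.
After month 6 (no interest yet): B = £1,150.00 − 6·£98.11 = £561.34.
Then at r₁ with £98.11/mo: n₂ = −ln(1 − r₁·B/P)/ln(1+r₁) ≈ 6.06 → 7 more payments.
Total paid = 12·£98.11 + £5.51 = £1,182.83; interest = £1,182.83 − £1,150.00 = £32.83.

£32.83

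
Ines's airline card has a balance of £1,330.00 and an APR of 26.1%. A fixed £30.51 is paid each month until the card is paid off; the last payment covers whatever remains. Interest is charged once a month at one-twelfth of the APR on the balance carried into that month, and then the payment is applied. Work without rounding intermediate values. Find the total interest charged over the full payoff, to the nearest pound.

Monthly rate r = 26.1%/12 = 2.175% = 0.02175.
Payoff takes n = ⌈−ln(1 − rB₀/P)/ln(1+r)⌉ = ⌈137.522⌉ = 138 payments; the last is £16.02.
Total paid = 137·£30.51 + £16.02 = £4,195.89.
Total interest = total paid − principal = £4,195.89 − £1,330.00 = £2,865.89.

£2,866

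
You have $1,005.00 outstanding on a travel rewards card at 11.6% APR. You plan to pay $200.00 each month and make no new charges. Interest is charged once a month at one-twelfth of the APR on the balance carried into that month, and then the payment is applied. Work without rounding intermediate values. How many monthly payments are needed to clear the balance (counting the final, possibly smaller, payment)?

6 payments

Monthly rate r = 11.6%/12 = 0.966667% = 0.00966667.
Recurrence: B ← B·(1+r) − $200.00.
Month 1: interest $9.71; balance after payment $814.72.
Month 2: interest $7.88; balance after payment $622.59.
Month 3: interest $6.02; balance after payment $428.61.
Month 4: interest $4.14; balance after payment $232.75.
Month 5: interest $2.25; balance after payment $35.00.
Month 6: interest $0.34; balance after payment $0.00.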